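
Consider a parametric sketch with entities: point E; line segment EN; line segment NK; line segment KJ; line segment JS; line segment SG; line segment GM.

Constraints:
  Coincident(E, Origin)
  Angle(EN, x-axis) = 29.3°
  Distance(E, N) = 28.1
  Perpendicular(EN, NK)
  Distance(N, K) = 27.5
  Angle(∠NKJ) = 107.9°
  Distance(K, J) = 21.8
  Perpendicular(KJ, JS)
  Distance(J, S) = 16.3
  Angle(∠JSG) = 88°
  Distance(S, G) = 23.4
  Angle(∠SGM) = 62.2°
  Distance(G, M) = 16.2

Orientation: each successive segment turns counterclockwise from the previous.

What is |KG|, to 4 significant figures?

15.56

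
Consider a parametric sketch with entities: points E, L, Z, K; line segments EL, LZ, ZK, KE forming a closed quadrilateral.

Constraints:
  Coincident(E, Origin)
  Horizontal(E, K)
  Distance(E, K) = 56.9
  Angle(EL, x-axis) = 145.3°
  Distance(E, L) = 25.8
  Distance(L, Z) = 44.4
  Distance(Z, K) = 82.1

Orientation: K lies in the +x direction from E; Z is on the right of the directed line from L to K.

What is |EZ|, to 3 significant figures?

35.6

Checks: |LZ| = 44.40 ✓; |ZK| = 82.10 ✓.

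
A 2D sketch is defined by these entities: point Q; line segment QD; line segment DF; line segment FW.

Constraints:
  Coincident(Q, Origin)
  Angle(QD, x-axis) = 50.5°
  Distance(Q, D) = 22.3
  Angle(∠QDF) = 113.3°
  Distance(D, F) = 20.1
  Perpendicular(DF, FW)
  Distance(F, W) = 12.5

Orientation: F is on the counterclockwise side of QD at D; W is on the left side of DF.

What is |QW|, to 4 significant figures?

30.00

Q is at the origin; QD runs at 50.5° with length 22.3, so D = 22.3·(cos 50.5°, sin 50.5°) = (14.18, 17.21). ∠QDF = 113.3°, so DF runs at 50.5° + (180° − 113.3°) = 117.2° from the x-axis; with |DF| = 20.1, F = D + 20.1·(cos 117.2°, sin 117.2°) = (4.997, 35.08). DF is perpendicular to FW; with |FW| = 12.5 on the left of DF, W = F + 12.5·(-0.8894, -0.4571) = (-6.121, 29.37). Then |QW| = |W − Q| = 30.00.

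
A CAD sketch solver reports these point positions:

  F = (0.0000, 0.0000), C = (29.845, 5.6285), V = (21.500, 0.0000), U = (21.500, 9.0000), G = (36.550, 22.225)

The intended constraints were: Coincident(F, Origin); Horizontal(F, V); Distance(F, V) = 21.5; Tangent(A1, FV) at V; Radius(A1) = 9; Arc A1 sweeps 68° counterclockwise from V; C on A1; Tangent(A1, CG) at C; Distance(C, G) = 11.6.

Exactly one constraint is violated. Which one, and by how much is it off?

Distance(C, G) = 11.6 — off by 6.30.

F = (0.00, 0.00) ✓; F.y = 0.00, V.y = 0.00 ✓; |FV| = 21.50 ✓; ∠(UV, VF) = 90.00° ✓; |UV| = 9.000 ✓; bearing(U→C) − bearing(U→V) = 68.00° ✓; |UC| = 9.000 ✓; ∠(UC, CG) = 90.00° ✓; |CG| = 17.90 ✗.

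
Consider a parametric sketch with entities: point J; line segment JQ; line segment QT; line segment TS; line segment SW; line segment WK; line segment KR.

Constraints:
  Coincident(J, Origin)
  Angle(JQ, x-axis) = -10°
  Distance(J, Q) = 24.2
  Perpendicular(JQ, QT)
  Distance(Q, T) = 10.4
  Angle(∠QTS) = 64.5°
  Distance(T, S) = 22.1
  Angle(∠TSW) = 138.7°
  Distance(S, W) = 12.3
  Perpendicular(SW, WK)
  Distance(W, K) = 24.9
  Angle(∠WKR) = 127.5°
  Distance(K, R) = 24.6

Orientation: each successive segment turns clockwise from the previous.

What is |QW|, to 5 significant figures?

26.893

∠QTS = 64.5° gives TS at 144.50° from the x-axis; with |TS| = 22.1, S = (4.0345, -1.6108). ∠TSW = 138.7° gives SW at 103.20° from the x-axis; with |SW| = 12.3, W = (1.2257, 10.364). Then |QW| = |W − Q| = 26.893.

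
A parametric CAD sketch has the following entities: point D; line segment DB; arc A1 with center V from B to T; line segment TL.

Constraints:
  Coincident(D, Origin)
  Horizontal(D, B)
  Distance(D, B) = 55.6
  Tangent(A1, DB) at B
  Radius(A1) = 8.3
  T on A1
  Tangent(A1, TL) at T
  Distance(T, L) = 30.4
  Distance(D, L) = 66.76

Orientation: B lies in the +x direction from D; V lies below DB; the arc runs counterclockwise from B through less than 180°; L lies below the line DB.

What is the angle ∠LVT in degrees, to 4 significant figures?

74.73°

D is at the origin; DB is horizontal with |DB| = 55.6 and B on the +x side, so B = (55.60, 0.000). Since A1 is tangent to DB there, VB ⟂ DB, so V = B + (0, -8.3) = (55.60, -8.300). Since VT ⟂ TL (tangency), |VL| = √(8.3² + 30.4²) = 31.51 regardless of where T sits on A1. So L lies on both circle(D, 66.76) and circle(V, 31.51); the below-DB intersection is L = (53.64, -39.75). T is the foot of the tangent from L: T = (47.47, -9.983).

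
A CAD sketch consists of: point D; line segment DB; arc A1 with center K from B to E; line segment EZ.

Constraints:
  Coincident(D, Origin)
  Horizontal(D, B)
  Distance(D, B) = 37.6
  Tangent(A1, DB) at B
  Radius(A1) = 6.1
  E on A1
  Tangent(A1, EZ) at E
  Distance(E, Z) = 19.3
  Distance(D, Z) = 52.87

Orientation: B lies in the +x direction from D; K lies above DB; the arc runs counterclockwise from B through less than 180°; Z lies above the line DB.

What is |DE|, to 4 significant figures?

43.88

Checks: |KE| = 6.100 ✓; ∠(KE, EZ) = 90.00° ✓; |EZ| = 19.30 ✓; |DZ| = 52.87 ✓.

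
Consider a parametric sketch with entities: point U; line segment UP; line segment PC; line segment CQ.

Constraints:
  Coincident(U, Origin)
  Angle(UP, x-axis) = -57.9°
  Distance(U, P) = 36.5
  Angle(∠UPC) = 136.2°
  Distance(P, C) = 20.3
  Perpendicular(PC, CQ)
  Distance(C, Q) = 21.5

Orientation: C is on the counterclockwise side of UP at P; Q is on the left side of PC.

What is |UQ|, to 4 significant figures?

46.80

U is at the origin; UP runs at -57.9° with length 36.5, so P = 36.5·(cos -57.9°, sin -57.9°) = (19.40, -30.92). ∠UPC = 136.2°, so PC runs at -57.9° + (180° − 136.2°) = -14.10° from the x-axis; with |PC| = 20.3, C = P + 20.3·(cos -14.10°, sin -14.10°) = (39.08, -35.87). PC ⟂ CQ; with |CQ| = 21.5 on the left of PC, Q = C + 21.5·(0.2436, 0.9699) = (44.32, -15.01). Then |UQ| = |Q − U| = 46.80.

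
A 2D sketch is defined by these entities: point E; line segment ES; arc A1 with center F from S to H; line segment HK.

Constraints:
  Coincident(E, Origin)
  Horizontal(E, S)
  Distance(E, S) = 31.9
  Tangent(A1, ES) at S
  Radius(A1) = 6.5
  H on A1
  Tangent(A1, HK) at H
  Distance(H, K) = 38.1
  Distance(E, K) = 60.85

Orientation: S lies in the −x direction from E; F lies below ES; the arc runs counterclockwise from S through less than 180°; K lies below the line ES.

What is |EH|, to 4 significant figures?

38.80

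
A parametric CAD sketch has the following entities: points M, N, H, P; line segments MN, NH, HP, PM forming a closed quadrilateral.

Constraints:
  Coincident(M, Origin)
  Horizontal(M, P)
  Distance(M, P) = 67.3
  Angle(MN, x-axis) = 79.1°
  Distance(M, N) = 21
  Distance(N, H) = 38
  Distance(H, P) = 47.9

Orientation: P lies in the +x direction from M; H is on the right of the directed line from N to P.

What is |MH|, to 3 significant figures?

25.0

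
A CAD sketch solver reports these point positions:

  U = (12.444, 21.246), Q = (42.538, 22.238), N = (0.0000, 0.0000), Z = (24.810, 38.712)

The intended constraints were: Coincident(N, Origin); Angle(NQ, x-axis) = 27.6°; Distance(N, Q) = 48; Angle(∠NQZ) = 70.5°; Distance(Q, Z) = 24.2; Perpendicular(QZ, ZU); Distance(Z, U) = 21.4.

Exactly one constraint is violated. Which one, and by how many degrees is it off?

Perpendicular(QZ, ZU) — off by 7.60°.

N = (0.00, 0.00) ✓; NQ at 27.60° ✓; |NQ| = 48.00 ✓; ∠NQZ = 70.50° ✓; |QZ| = 24.20 ✓; ∠(QZ, ZU) = 97.60° ✗; |ZU| = 21.40 ✓.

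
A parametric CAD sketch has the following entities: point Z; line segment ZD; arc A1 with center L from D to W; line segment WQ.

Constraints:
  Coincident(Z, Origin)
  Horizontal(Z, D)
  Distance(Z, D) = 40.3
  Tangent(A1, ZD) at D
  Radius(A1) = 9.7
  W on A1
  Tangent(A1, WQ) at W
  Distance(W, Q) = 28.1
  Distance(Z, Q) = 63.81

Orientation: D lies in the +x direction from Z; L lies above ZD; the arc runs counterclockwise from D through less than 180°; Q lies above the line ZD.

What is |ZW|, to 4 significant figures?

50.78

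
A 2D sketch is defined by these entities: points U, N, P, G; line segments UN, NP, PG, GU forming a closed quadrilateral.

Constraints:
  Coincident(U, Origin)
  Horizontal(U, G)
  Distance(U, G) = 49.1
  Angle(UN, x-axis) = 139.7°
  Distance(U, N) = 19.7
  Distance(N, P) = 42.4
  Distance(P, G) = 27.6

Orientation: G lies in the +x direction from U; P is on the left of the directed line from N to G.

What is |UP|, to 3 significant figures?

31.9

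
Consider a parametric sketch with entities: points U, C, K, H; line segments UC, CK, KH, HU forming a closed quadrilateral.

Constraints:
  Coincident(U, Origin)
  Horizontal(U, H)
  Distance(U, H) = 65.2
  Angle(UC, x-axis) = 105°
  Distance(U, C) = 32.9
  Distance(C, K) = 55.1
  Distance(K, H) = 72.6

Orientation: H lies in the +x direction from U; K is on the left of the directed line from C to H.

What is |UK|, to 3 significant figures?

74.5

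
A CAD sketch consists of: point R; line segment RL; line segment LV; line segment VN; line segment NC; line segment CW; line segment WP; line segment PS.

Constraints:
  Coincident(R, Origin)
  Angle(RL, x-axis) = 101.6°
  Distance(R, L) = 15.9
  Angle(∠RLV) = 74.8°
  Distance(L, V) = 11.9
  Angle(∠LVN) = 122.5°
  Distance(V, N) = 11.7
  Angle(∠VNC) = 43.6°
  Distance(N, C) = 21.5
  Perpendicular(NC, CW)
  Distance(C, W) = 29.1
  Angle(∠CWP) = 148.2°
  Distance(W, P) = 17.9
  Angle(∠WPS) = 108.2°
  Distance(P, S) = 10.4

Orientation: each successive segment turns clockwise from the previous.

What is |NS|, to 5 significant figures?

41.913

∠CWP = 148.2° gives WP at 40.700° from the x-axis; with |WP| = 17.9, P = (16.150, 50.476). ∠WPS = 108.2° gives PS at -31.100° from the x-axis; with |PS| = 10.4, S = (25.055, 45.104). Then |NS| = |S − N| = 41.913.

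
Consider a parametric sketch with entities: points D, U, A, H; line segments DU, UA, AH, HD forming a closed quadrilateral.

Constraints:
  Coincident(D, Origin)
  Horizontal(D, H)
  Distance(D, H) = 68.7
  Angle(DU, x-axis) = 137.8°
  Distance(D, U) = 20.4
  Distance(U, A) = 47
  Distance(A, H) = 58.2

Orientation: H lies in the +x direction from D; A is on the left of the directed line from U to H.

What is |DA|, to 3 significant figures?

45.7

D is at the origin; DH is horizontal with |DH| = 68.7 and H in +x, so H = (68.7, 0). DU runs at 137.8° with |DU| = 20.4, so U = (-15.1, 13.7). A is determined by |UA| = 47.0 and |AH| = 58.2 together: it lies at the intersection of circle(U, 47.0) and circle(H, 58.2). With |UH| = 84.9, the foot of the radical line on UH is 35.5 from U and the perpendicular offset is √(47.0² − 35.5²) = 30.8. Taking the left-of-UH solution: A = (24.9, 38.3).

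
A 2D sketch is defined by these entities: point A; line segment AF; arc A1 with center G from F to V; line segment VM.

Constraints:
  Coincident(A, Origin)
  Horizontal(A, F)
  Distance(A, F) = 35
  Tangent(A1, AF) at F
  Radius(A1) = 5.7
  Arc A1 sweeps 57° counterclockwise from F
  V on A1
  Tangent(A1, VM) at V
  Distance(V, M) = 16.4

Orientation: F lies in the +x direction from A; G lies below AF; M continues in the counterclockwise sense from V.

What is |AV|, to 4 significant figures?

30.33

A is at the origin; AF is horizontal with |AF| = 35.0 and F on the +x side, so F = (35.00, 0.000). Since A1 is tangent to AF there, GF ⟂ AF, so G = F + (0, -5.7) = (35.00, -5.700). On A1, F sits at bearing 90° from G; a 57° counterclockwise sweep puts V at bearing 147°, so V = G + 5.7·(cos 147°, sin 147°) = (30.22, -2.596). Then |AV| = |V − A| = 30.33.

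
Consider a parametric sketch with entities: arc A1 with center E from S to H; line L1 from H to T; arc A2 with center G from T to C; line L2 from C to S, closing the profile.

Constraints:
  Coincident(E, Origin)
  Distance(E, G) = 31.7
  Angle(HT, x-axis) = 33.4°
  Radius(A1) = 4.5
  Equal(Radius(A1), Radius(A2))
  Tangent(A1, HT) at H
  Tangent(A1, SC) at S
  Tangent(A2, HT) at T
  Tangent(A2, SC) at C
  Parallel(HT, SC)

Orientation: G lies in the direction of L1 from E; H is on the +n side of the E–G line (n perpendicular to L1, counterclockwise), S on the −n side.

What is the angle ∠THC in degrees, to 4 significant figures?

15.85°

Tangency of A1 to both parallel lines with radius 4.5 puts H and S at E ± 4.5·n: H = (-2.477, 3.757), S = (2.477, -3.757). Equal radii place T and C the same way about G: T = G + 4.5·n = (23.99, 21.21), C = G − 4.5·n = (28.94, 13.69). Then cos ∠THC = HT·HC / (|HT||HC|), giving 15.85°.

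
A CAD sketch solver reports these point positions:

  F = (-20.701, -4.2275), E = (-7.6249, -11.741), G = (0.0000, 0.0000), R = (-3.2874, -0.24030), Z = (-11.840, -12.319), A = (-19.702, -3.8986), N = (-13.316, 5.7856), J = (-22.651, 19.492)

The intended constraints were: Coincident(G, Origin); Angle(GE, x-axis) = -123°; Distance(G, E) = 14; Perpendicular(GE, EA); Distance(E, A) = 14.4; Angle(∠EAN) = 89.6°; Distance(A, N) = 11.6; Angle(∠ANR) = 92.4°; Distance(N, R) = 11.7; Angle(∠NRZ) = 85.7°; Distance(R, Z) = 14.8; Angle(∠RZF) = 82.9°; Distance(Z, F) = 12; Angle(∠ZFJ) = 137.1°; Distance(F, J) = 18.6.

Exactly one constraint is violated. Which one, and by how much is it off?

Distance(F, J) = 18.6 — off by 5.20.

G = (0.00, 0.00) ✓; GE at -123.0° ✓; |GE| = 14.00 ✓; ∠(GE, EA) = 90.00° ✓; |EA| = 14.40 ✓; ∠EAN = 89.60° ✓; |AN| = 11.60 ✓; ∠ANR = 92.40° ✓; |NR| = 11.70 ✓; ∠NRZ = 85.70° ✓; |RZ| = 14.80 ✓; ∠RZF = 82.90° ✓; |ZF| = 12.00 ✓; ∠ZFJ = 137.1° ✓; |FJ| = 23.80 ✗.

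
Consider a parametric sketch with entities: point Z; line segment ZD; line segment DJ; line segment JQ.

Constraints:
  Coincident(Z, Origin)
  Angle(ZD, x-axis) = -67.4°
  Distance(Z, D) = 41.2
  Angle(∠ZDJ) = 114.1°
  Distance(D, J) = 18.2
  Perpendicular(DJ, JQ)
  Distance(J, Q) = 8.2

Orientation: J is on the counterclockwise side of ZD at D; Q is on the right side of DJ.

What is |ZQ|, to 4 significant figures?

57.66

Z is at the origin; ZD runs at -67.4° with length 41.2, so D = 41.2·(cos -67.4°, sin -67.4°) = (15.83, -38.04). ∠ZDJ = 114.1°, so DJ runs at -67.4° + (180° − 114.1°) = -1.500° from the x-axis; with |DJ| = 18.2, J = D + 18.2·(cos -1.500°, sin -1.500°) = (34.03, -38.51). DJ ⟂ JQ; with |JQ| = 8.2 on the right of DJ, Q = J + 8.2·(-0.02618, -0.9997) = (33.81, -46.71). Then |ZQ| = |Q − Z| = 57.66.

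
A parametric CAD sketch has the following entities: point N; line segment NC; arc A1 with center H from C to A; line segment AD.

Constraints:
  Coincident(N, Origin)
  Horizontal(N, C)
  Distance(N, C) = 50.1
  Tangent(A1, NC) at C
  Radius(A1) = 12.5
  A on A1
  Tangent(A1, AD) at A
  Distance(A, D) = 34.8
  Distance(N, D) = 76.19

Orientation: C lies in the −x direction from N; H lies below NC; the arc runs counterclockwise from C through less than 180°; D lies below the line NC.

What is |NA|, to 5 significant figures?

64.041

N is at the origin; N and C share the same y with |NC| = 50.1 and C on the −x side, so C = (-50.100, 0.0000). Tangency of A1 to NC means the radius HC is perpendicular to NC, so H = C + (0, -12.5) = (-50.100, -12.500). Since HA ⟂ AD (tangency), |HD| = √(12.5² + 34.8²) = 36.977 regardless of where A sits on A1. So D lies on both circle(N, 76.19) and circle(H, 36.977); the below-NC intersection is D = (-58.812, -48.436). A is the foot of the tangent from D: A = (-62.529, -13.835).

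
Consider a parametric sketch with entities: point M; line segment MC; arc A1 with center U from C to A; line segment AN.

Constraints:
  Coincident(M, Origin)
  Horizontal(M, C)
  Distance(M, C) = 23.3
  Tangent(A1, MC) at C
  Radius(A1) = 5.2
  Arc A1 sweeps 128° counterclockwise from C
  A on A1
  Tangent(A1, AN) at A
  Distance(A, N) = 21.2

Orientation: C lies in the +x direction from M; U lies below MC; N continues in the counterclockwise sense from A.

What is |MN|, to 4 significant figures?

40.87

On A1, C sits at bearing 90° from U; a 128° counterclockwise sweep puts A at bearing 218°, so A = U + 5.2·(cos 218°, sin 218°) = (19.20, -8.401). Tangency of A1 to AN means the radius UA is perpendicular to AN, so AN runs along (−sin 218°, cos 218°); with |AN| = 21.2, N = (32.25, -25.11). Then |MN| = |N − M| = 40.87.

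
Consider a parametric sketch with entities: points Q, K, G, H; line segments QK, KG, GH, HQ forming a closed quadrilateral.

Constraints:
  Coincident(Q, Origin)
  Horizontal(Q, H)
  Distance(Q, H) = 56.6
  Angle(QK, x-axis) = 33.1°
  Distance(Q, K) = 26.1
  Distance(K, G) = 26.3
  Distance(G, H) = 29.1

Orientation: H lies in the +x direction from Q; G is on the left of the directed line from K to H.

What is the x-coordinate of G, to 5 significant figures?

45.032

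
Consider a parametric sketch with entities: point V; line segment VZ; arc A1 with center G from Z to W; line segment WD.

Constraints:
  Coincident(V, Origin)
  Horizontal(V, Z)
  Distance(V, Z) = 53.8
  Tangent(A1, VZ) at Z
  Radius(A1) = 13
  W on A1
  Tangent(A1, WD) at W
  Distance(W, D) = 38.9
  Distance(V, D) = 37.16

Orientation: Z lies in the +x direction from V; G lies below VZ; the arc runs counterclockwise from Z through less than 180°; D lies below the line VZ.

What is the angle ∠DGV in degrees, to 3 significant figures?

42.2°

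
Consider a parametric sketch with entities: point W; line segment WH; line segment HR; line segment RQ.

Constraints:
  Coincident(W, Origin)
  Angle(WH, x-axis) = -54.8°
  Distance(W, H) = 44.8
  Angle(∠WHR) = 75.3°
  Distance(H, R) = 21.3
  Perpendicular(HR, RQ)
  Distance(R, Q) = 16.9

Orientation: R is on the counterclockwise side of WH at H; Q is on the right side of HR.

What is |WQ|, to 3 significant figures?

61.0

∠WHR = 75.3°, so HR runs at -54.8° + (180° − 75.3°) = 49.9° from the x-axis; with |HR| = 21.3, R = H + 21.3·(cos 49.9°, sin 49.9°) = (39.5, -20.3). The perpendicularity gives RQ at right angles to HR; with |RQ| = 16.9 on the right of HR, Q = R + 16.9·(0.765, -0.644) = (52.5, -31.2). Then |WQ| = |Q − W| = 61.0.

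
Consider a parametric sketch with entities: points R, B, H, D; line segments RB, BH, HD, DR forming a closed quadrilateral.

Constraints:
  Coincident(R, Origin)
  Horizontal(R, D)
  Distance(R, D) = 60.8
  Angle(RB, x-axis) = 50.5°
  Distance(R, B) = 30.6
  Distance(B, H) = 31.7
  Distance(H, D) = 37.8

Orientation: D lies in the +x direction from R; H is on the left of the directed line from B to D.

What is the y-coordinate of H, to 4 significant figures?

35.82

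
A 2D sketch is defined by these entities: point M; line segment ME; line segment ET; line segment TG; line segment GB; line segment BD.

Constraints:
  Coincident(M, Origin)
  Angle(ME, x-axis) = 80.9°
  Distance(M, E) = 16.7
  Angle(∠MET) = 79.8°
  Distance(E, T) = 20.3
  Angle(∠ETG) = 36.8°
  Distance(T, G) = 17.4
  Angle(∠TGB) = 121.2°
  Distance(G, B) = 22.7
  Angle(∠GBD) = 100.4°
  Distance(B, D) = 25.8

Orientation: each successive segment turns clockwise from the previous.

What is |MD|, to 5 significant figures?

41.692

M is at the origin; ME runs at 80.9° with length 16.7, so E = (2.6412, 16.490). ∠MET = 79.8° gives ET at -19.300° from the x-axis; with |ET| = 20.3, T = (21.800, 9.7804). ∠ETG = 36.8° gives TG at -162.50° from the x-axis; with |TG| = 17.4, G = (5.2057, 4.5481). ∠TGB = 121.2° gives GB at 138.70° from the x-axis; with |GB| = 22.7, B = (-11.848, 19.530). ∠GBD = 100.4° gives BD at 59.100° from the x-axis; with |BD| = 25.8, D = (1.4014, 41.668). Then |MD| = |D − M| = 41.692.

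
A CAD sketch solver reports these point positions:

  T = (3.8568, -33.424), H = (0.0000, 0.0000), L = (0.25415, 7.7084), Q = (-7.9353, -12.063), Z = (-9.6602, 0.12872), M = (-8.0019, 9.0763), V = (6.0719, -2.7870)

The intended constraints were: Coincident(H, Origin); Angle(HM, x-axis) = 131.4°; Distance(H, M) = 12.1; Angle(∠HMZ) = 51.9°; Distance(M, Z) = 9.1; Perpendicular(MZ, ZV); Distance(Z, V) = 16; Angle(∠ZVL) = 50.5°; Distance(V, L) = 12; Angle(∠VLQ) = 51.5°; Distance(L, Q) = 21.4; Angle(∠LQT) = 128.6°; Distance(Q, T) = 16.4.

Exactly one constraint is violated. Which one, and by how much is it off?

Distance(Q, T) = 16.4 — off by 8.00.

H = (0.00, 0.00) ✓; HM at 131.4° ✓; |HM| = 12.10 ✓; ∠HMZ = 51.90° ✓; |MZ| = 9.100 ✓; ∠(MZ, ZV) = 90.00° ✓; |ZV| = 16.00 ✓; ∠ZVL = 50.50° ✓; |VL| = 12.00 ✓; ∠VLQ = 51.50° ✓; |LQ| = 21.40 ✓; ∠LQT = 128.6° ✓; |QT| = 24.40 ✗.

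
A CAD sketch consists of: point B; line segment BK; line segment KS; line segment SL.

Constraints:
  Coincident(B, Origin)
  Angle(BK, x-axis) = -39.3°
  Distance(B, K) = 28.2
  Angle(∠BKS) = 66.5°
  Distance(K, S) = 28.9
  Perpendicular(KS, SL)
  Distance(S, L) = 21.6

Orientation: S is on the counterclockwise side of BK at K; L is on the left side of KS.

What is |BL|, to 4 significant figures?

18.16

∠BKS = 66.5°, so KS runs at -39.3° + (180° − 66.5°) = 74.20° from the x-axis; with |KS| = 28.9, S = K + 28.9·(cos 74.20°, sin 74.20°) = (29.69, 9.947). The perpendicularity gives SL at right angles to KS; with |SL| = 21.6 on the left of KS, L = S + 21.6·(-0.9622, 0.2723) = (8.907, 15.83). Then |BL| = |L − B| = 18.16.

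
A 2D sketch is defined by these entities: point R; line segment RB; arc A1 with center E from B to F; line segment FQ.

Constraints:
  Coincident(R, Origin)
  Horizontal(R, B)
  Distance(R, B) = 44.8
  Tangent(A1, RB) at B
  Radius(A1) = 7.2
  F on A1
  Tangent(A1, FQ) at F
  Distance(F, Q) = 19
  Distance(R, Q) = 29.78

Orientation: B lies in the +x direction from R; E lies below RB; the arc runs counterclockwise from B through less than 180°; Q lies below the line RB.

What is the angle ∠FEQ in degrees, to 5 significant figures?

69.246°

R is at the origin; RB is horizontal with |RB| = 44.8 and B on the +x side, so B = (44.800, 0.0000). A1 meets RB tangentially, so EB is at right angles to RB, so E = B + (0, -7.2) = (44.800, -7.2000). Since EF ⟂ FQ (tangency), |EQ| = √(7.2² + 19.0²) = 20.318 regardless of where F sits on A1. So Q lies on both circle(R, 29.78) and circle(E, 20.318); the below-RB intersection is Q = (25.909, -14.682). F is the foot of the tangent from Q: F = (39.949, -1.8798).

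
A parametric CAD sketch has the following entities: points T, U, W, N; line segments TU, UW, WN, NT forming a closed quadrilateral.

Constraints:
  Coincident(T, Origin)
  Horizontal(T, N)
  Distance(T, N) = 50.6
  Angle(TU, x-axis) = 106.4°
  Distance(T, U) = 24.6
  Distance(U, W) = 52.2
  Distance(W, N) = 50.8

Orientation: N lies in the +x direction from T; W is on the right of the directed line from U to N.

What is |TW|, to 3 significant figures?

27.6

T is at the origin; TN is horizontal with |TN| = 50.6 and N in +x, so N = (50.6, 0). TU runs at 106.4° with |TU| = 24.6, so U = (-6.95, 23.6). W is determined by |UW| = 52.2 and |WN| = 50.8 together: it lies at the intersection of circle(U, 52.2) and circle(N, 50.8). With |UN| = 62.2, the foot of the radical line on UN is 32.3 from U and the perpendicular offset is √(52.2² − 32.3²) = 41.0. Taking the right-of-UN solution: W = (7.33, -26.6).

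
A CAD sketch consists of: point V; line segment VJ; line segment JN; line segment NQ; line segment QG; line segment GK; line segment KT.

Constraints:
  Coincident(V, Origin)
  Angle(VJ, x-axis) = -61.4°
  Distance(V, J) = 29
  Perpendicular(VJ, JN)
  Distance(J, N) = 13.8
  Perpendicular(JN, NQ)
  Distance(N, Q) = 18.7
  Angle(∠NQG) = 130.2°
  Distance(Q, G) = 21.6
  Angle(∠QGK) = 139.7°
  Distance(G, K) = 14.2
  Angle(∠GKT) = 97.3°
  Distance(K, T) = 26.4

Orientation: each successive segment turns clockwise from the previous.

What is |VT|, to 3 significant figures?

30.3

∠QGK = 139.7° gives GK at 28.5° from the x-axis; with |GK| = 14.2, K = (13.1, 11.3). ∠GKT = 97.3° gives KT at -54.2° from the x-axis; with |KT| = 26.4, T = (28.5, -10.1). Then |VT| = |T − V| = 30.3.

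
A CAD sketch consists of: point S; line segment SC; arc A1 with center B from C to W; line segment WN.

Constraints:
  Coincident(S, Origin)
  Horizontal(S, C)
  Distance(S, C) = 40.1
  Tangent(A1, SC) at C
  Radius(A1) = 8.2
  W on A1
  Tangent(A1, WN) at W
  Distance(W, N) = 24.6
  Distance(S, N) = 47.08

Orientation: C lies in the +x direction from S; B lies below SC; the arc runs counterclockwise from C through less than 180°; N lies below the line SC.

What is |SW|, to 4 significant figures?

33.07

S is at the origin; S and C share the same y with |SC| = 40.1 and C on the +x side, so C = (40.10, 0.000). Tangency of A1 to SC means the radius BC is perpendicular to SC, so B = C + (0, -8.2) = (40.10, -8.200). Since BW ⟂ WN (tangency), |BN| = √(8.2² + 24.6²) = 25.93 regardless of where W sits on A1. So N lies on both circle(S, 47.08) and circle(B, 25.93); the below-SC intersection is N = (33.35, -33.24). W is the foot of the tangent from N: W = (31.91, -8.677).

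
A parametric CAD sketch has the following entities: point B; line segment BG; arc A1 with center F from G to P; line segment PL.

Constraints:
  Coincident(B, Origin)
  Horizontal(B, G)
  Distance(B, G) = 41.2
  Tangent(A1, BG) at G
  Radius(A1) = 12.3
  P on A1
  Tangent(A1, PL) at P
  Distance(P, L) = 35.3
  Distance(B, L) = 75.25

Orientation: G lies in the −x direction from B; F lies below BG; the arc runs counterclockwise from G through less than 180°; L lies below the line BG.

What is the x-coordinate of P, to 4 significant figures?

-53.19

Checks: |FP| = 12.30 ✓; ∠(FP, PL) = 90.00° ✓; |PL| = 35.30 ✓; |BL| = 75.25 ✓.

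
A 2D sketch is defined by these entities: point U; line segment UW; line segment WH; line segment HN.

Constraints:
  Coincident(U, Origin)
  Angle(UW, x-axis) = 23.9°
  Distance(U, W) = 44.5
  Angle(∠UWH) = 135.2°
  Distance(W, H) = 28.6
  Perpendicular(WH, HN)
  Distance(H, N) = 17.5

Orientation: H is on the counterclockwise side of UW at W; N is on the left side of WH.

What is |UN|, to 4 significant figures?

61.75

U is at the origin; UW runs at 23.9° with length 44.5, so W = 44.5·(cos 23.9°, sin 23.9°) = (40.68, 18.03). ∠UWH = 135.2°, so WH runs at 23.9° + (180° − 135.2°) = 68.70° from the x-axis; with |WH| = 28.6, H = W + 28.6·(cos 68.70°, sin 68.70°) = (51.07, 44.68). WH ⟂ HN; with |HN| = 17.5 on the left of WH, N = H + 17.5·(-0.9317, 0.3633) = (34.77, 51.03). Then |UN| = |N − U| = 61.75.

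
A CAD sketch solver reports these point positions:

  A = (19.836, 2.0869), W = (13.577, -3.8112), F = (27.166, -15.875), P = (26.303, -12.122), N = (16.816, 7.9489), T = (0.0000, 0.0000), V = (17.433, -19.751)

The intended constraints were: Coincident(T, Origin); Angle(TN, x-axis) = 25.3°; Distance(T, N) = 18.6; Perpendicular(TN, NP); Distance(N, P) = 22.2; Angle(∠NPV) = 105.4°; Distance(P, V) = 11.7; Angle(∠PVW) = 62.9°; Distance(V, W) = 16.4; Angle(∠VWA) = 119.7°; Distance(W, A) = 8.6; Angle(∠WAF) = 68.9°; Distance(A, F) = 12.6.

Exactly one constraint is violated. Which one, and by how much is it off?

Distance(A, F) = 12.6 — off by 6.80.

T = (0.00, 0.00) ✓; TN at 25.30° ✓; |TN| = 18.60 ✓; ∠(TN, NP) = 90.00° ✓; |NP| = 22.20 ✓; ∠NPV = 105.4° ✓; |PV| = 11.70 ✓; ∠PVW = 62.90° ✓; |VW| = 16.40 ✓; ∠VWA = 119.7° ✓; |WA| = 8.600 ✓; ∠WAF = 68.90° ✓; |AF| = 19.40 ✗.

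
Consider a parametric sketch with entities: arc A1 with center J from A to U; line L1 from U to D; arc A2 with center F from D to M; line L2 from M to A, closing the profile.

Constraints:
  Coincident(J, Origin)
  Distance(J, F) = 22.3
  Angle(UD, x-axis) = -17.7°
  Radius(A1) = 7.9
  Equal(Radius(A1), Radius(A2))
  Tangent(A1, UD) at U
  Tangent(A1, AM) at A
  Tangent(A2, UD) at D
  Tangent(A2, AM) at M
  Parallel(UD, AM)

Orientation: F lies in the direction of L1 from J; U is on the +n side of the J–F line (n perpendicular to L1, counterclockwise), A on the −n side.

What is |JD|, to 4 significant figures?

23.66

The slot axis is L1's direction at -17.7°, so u = (cos -17.7°, sin -17.7°) = (0.9527, -0.3040) and n = (−sin -17.7°, cos -17.7°) = (0.3040, 0.9527). J is at the origin and F lies 22.3 along u from J, so F = 22.3·u = (21.24, -6.780). Tangency of A1 to both parallel lines with radius 7.9 puts U and A at J ± 7.9·n: U = (2.402, 7.526), A = (-2.402, -7.526). Equal radii place D and M the same way about F: D = F + 7.9·n = (23.65, 0.7461), M = F − 7.9·n = (18.84, -14.31). Then |JD| = |D − J| = 23.66.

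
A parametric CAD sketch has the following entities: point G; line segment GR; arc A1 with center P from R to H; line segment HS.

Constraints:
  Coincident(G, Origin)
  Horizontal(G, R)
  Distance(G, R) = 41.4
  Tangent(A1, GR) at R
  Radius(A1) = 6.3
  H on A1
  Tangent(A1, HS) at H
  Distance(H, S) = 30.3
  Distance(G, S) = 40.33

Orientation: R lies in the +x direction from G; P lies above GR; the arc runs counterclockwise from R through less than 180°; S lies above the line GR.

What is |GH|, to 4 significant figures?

47.09

Checks: G.y = 0.00, R.y = 0.00 ✓; |PH| = 6.300 ✓; ∠(PH, HS) = 90.00° ✓; |HS| = 30.30 ✓; |GS| = 40.33 ✓.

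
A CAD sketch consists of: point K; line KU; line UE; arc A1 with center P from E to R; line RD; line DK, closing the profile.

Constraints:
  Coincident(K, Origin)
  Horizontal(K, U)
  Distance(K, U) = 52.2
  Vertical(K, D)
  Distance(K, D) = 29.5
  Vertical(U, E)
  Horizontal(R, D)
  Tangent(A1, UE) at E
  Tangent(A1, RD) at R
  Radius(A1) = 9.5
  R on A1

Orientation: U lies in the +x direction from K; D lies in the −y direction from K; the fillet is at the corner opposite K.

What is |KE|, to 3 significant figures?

55.9

The virtual corner opposite K is at (52.2, -29.5). Since A1 is tangent to UE there, PE ⟂ UE and tangency of A1 to RD means the radius PR is perpendicular to RD, with radius 9.5, so the center P sits 9.5 in from both sides at P = (42.7, -20.0). That places the tangent points at E = (52.2, -20.0) on UE and R = (42.7, -29.5) on RD. Then |KE| = |E − K| = 55.9.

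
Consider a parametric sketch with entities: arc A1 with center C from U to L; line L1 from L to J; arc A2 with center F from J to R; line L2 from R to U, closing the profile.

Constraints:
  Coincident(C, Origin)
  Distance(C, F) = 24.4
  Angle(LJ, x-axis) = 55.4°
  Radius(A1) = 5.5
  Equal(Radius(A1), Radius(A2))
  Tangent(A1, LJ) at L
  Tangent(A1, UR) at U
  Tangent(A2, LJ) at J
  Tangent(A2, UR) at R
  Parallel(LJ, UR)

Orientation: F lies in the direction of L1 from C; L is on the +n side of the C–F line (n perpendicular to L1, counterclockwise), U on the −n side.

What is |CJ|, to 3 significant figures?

25.0

The slot axis is L1's direction at 55.4°, so u = (cos 55.4°, sin 55.4°) = (0.568, 0.823) and n = (−sin 55.4°, cos 55.4°) = (-0.823, 0.568). C is at the origin and F lies 24.4 along u from C, so F = 24.4·u = (13.9, 20.1). Tangency of A1 to both parallel lines with radius 5.5 puts L and U at C ± 5.5·n: L = (-4.53, 3.12), U = (4.53, -3.12). Equal radii place J and R the same way about F: J = F + 5.5·n = (9.33, 23.2), R = F − 5.5·n = (18.4, 17.0). Then |CJ| = |J − C| = 25.0.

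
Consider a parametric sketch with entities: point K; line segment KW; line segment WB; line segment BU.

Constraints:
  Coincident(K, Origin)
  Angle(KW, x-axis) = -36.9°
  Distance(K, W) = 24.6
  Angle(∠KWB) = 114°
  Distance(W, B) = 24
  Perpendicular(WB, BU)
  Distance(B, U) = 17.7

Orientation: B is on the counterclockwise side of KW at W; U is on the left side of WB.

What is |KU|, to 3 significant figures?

34.3

∠KWB = 114.0°, so WB runs at -36.9° + (180° − 114.0°) = 29.1° from the x-axis; with |WB| = 24.0, B = W + 24.0·(cos 29.1°, sin 29.1°) = (40.6, -3.10). WB ⟂ BU; with |BU| = 17.7 on the left of WB, U = B + 17.7·(-0.486, 0.874) = (32.0, 12.4). Then |KU| = |U − K| = 34.3.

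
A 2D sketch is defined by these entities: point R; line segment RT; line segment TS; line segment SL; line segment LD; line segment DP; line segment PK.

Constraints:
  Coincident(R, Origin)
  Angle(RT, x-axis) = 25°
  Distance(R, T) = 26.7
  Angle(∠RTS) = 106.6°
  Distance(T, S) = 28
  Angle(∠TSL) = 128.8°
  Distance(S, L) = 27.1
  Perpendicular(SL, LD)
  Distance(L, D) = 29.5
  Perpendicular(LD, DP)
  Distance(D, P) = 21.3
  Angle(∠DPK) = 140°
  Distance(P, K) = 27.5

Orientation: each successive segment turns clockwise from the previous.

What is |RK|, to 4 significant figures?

34.47

R is at the origin; RT runs at 25.0° with length 26.7, so T = (24.20, 11.28). ∠RTS = 106.6° gives TS at -48.40° from the x-axis; with |TS| = 28.0, S = (42.79, -9.654). ∠TSL = 128.8° gives SL at -99.60° from the x-axis; with |SL| = 27.1, L = (38.27, -36.37). SL is perpendicular to LD, so LD runs at 170.4°; with |LD| = 29.5, D = (9.182, -31.46). LD ⟂ DP, so DP runs at 80.40°; with |DP| = 21.3, P = (12.73, -10.45). ∠DPK = 140.0° gives PK at 40.40° from the x-axis; with |PK| = 27.5, K = (33.68, 7.370). Then |RK| = |K − R| = 34.47.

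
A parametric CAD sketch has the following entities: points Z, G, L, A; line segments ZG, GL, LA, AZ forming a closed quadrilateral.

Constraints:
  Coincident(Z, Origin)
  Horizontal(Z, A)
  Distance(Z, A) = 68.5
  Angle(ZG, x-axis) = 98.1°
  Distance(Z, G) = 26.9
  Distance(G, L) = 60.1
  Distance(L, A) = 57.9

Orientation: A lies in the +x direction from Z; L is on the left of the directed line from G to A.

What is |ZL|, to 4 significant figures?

73.65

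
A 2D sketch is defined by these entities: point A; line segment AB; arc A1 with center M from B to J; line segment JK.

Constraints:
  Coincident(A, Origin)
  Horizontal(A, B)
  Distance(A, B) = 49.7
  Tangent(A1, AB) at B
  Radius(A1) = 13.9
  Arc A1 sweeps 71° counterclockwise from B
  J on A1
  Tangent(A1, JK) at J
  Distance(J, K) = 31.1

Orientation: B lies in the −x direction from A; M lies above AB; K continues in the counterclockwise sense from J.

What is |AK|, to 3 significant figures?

46.9

A is at the origin; A and B share the same y with |AB| = 49.7 and B on the −x side, so B = (-49.7, 0.00). Tangency of A1 to AB means the radius MB is perpendicular to AB, so M = B + (0, 13.9) = (-49.7, 13.9). On A1, B sits at bearing -90° from M; a 71° counterclockwise sweep puts J at bearing -19°, so J = M + 13.9·(cos -19°, sin -19°) = (-36.6, 9.37). A1 meets JK tangentially, so MJ is at right angles to JK, so JK runs along (−sin -19°, cos -19°); with |JK| = 31.1, K = (-26.4, 38.8). Then |AK| = |K − A| = 46.9.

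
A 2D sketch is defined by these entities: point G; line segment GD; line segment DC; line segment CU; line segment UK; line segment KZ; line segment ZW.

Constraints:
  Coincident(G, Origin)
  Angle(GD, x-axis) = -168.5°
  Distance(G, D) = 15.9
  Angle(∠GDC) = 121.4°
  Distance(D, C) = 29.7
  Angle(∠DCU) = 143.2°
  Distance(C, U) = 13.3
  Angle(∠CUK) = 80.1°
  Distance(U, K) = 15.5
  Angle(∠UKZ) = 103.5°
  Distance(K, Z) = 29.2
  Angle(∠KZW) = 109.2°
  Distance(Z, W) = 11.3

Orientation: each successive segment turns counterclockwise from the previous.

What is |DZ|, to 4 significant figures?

5.319

G is at the origin; GD runs at -168.5° with length 15.9, so D = (-15.58, -3.170). ∠GDC = 121.4° gives DC at -109.9° from the x-axis; with |DC| = 29.7, C = (-25.69, -31.10). ∠DCU = 143.2° gives CU at -73.10° from the x-axis; with |CU| = 13.3, U = (-21.82, -43.82). ∠CUK = 80.1° gives UK at 26.80° from the x-axis; with |UK| = 15.5, K = (-7.989, -36.83). ∠UKZ = 103.5° gives KZ at 103.3° from the x-axis; with |KZ| = 29.2, Z = (-14.71, -8.417). Then |DZ| = |Z − D| = 5.319.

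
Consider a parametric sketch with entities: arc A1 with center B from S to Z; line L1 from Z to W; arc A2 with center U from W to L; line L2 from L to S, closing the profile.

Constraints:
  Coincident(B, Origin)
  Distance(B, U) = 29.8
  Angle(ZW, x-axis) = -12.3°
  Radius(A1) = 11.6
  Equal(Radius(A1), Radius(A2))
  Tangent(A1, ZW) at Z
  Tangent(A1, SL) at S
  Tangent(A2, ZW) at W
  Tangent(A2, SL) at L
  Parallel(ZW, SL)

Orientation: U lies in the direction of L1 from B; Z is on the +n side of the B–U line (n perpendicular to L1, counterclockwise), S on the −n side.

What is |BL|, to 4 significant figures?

31.98

Tangency of A1 to both parallel lines with radius 11.6 puts Z and S at B ± 11.6·n: Z = (2.471, 11.33), S = (-2.471, -11.33). Equal radii place W and L the same way about U: W = U + 11.6·n = (31.59, 4.985), L = U − 11.6·n = (26.64, -17.68). Then |BL| = |L − B| = 31.98.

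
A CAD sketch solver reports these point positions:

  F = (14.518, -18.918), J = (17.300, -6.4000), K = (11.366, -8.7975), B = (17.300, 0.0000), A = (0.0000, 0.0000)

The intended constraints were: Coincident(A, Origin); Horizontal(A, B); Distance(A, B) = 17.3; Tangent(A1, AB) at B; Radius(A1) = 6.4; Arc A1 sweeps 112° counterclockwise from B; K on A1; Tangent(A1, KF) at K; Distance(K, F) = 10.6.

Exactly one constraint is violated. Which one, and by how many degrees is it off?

Tangent(A1, KF) at K — off by 4.70°.

A = (0.00, 0.00) ✓; A.y = 0.00, B.y = 0.00 ✓; |AB| = 17.30 ✓; ∠(JB, BA) = 90.00° ✓; |JB| = 6.400 ✓; bearing(J→K) − bearing(J→B) = 112.0° ✓; |JK| = 6.400 ✓; ∠(JK, KF) = 94.70° ✗; |KF| = 10.60 ✓.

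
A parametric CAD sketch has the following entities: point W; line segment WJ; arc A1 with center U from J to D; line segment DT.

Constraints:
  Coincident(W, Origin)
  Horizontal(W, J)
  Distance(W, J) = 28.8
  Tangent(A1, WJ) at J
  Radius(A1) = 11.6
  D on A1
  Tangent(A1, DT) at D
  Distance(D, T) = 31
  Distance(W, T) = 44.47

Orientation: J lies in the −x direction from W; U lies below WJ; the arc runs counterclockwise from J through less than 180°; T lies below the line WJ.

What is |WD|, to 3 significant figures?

42.0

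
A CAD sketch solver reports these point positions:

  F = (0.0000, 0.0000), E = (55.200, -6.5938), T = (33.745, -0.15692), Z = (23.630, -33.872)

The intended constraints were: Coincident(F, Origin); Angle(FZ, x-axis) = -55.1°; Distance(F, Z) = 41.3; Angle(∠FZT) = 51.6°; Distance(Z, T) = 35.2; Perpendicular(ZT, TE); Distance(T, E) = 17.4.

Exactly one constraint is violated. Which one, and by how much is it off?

Distance(T, E) = 17.4 — off by 5.00.

F = (0.00, 0.00) ✓; FZ at -55.10° ✓; |FZ| = 41.30 ✓; ∠FZT = 51.60° ✓; |ZT| = 35.20 ✓; ∠(ZT, TE) = 90.00° ✓; |TE| = 22.40 ✗.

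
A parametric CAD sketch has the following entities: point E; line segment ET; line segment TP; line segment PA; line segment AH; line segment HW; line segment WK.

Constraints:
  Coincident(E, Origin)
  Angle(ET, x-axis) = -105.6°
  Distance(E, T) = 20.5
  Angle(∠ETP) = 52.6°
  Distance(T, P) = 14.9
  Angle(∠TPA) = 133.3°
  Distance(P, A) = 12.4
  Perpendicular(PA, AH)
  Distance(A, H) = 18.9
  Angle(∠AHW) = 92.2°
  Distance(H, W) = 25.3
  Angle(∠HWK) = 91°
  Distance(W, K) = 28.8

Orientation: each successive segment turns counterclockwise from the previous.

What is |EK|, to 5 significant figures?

32.939

E is at the origin; ET runs at -105.6° with length 20.5, so T = (-5.5129, -19.745). ∠ETP = 52.6° gives TP at 21.800° from the x-axis; with |TP| = 14.9, P = (8.3216, -14.211). ∠TPA = 133.3° gives PA at 68.500° from the x-axis; with |PA| = 12.4, A = (12.866, -2.6743). The perpendicularity gives AH at right angles to PA, so AH runs at 158.50°; with |AH| = 18.9, H = (-4.7187, 4.2526). ∠AHW = 92.2° gives HW at -113.70° from the x-axis; with |HW| = 25.3, W = (-14.888, -18.914). ∠HWK = 91.0° gives WK at -24.700° from the x-axis; with |WK| = 28.8, K = (11.277, -30.948). Then |EK| = |K − E| = 32.939.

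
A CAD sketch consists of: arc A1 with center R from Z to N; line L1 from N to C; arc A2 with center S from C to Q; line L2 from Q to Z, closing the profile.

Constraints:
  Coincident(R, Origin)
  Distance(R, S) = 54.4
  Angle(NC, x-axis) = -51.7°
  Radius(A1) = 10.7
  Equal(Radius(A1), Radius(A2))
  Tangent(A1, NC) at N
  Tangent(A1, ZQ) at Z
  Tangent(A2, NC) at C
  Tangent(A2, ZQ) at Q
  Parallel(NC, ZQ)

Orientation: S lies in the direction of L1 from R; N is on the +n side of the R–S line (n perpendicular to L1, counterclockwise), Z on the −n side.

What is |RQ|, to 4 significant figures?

55.44

The slot axis is L1's direction at -51.7°, so u = (cos -51.7°, sin -51.7°) = (0.6198, -0.7848) and n = (−sin -51.7°, cos -51.7°) = (0.7848, 0.6198). R is at the origin and S lies 54.4 along u from R, so S = 54.4·u = (33.72, -42.69). Tangency of A1 to both parallel lines with radius 10.7 puts N and Z at R ± 10.7·n: N = (8.397, 6.632), Z = (-8.397, -6.632). Equal radii place C and Q the same way about S: C = S + 10.7·n = (42.11, -36.06), Q = S − 10.7·n = (25.32, -49.32). Then |RQ| = |Q − R| = 55.44.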